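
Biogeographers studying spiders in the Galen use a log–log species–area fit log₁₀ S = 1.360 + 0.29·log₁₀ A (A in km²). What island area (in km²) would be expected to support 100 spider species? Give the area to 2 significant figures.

160 km²

100 = 22.91 × A^0.29  ⇒  A^0.29 = 100/22.91 = 4.365
ln A = ln(4.365) / 0.29 = 1.4737 / 0.29 = 5.0816
A = e^5.0816 ≈ 161 km²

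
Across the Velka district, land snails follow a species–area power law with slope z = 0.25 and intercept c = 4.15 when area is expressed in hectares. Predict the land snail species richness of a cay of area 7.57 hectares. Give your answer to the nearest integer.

7

S = 4.15 × 7.57^0.25
ln S = ln 4.15 + 0.25 × ln 7.57 = 1.4231 + 0.25 × 2.0242 = 1.9292
S = e^1.9292 ≈ 6.884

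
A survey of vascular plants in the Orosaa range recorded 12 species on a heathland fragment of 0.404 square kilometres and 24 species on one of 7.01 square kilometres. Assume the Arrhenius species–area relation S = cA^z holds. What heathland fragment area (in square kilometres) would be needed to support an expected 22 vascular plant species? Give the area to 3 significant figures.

4.90 square kilometres

z = ln(24/12) / ln(7.01/0.404) = 0.6931 / 2.8537 = 0.2429
c = 12 / 0.404^0.2429 = 12 / 0.8024 = 14.96
A = (22/14.96)^(1/0.2429) ⇒ ln A = ln(1.471)/0.2429 = 1.5891
A = e^1.5891 ≈ 4.899 square kilometres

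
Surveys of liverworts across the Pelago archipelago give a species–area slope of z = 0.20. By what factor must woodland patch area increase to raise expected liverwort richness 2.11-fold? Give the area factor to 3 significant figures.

(A₂/A₁)^0.2 = 2.11, so A₂/A₁ = 2.11^(1/0.2) = 2.11^5
ln(A₂/A₁) = ln 2.11 / 0.2 = 0.7467 / 0.2 = 3.7334
A₂/A₁ = e^3.7334 ≈ 41.82

41.8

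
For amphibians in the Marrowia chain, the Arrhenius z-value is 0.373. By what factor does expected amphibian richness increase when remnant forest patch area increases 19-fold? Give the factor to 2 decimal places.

3.00

S₂/S₁ = (A₂/A₁)^z = 19^0.373
ln(S₂/S₁) = 0.373 × ln 19 = 0.373 × 2.9444 = 1.0983
S₂/S₁ = e^1.0983 ≈ 2.999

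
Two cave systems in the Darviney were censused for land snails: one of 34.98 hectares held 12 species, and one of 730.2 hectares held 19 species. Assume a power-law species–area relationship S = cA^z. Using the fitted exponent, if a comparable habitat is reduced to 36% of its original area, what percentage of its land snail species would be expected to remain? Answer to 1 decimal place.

z = ln(19/12) / ln(730.2/34.98) = 0.4595 / 3.0385 = 0.1512
S_new/S_old = (A_new/A_old)^z = 0.36^0.1512 = exp(0.1512 × -1.0217) = 0.8568

85.7%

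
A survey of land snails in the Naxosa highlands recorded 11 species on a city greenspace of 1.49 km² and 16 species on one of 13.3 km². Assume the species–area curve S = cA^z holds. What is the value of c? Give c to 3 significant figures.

10.3

z = ln(S₂/S₁) / ln(A₂/A₁) = ln(16/11) / ln(13.3/1.49) = 0.3747 / 2.1890 = 0.1712
c = S₁ / A₁^z = 11 / 1.49^0.1712 = 11 / 1.071 = 10.27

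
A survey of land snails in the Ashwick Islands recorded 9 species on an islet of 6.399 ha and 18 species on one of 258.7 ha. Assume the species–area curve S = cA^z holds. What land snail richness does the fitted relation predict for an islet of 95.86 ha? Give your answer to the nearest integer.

z = ln(18/9) / ln(258.7/6.399) = 0.6931 / 3.6995 = 0.1874
c = 9 / 6.399^0.1874 = 9 / 1.416 = 6.356
S₃ = 6.356 × 95.86^0.1874 = 6.356 × 2.351 ≈ 14.94

15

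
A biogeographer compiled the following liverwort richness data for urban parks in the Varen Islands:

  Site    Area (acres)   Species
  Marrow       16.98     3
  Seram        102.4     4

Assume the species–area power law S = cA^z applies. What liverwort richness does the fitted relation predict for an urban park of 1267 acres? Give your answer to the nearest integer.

6

z = ln(4/3) / ln(102.4/16.98) = 0.2877 / 1.7969 = 0.1601
c = 3 / 16.98^0.1601 = 3 / 1.574 = 1.906
S₃ = 1.906 × 1267^0.1601 = 1.906 × 3.139 ≈ 5.984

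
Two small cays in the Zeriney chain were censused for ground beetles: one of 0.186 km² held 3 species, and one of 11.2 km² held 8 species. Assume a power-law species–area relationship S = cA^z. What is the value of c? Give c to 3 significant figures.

4.49

z = ln(S₂/S₁) / ln(A₂/A₁) = ln(8/3) / ln(11.2/0.186) = 0.9808 / 4.0979 = 0.2393
c = S₁ / A₁^z = 3 / 0.186^0.2393 = 3 / 0.6686 = 4.487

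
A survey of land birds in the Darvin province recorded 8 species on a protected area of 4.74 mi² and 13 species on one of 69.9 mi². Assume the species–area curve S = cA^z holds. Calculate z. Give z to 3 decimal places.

0.180

Taking logs: ln S = ln c + z ln A, so z = (ln S₂ − ln S₁)/(ln A₂ − ln A₁).
z = ln(13/8) / ln(69.9/4.74) = ln(1.625) / ln(14.75) = 0.4855 / 2.6910 = 0.1804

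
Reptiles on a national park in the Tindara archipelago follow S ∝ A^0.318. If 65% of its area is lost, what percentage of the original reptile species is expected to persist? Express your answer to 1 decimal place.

S_new/S_old = (A_new/A_old)^z = 0.35^0.318
= exp(0.318 × ln 0.35) = exp(0.318 × -1.0498) = exp(-0.3338) ≈ 0.7162

71.6%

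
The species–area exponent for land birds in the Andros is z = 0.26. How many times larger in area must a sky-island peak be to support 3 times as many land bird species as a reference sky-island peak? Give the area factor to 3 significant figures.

68.4

(A₂/A₁)^0.26 = 3, so A₂/A₁ = 3^(1/0.26) = 3^3.846
ln(A₂/A₁) = ln 3 / 0.26 = 1.0986 / 0.26 = 4.2254
A₂/A₁ = e^4.2254 ≈ 68.4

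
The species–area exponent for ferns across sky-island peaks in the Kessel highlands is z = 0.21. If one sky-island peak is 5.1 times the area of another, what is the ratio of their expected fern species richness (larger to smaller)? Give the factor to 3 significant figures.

S₂/S₁ = (A₂/A₁)^z = 5.1^0.21
ln(S₂/S₁) = 0.21 × ln 5.1 = 0.21 × 1.6292 = 0.3421
S₂/S₁ = e^0.3421 ≈ 1.408

1.41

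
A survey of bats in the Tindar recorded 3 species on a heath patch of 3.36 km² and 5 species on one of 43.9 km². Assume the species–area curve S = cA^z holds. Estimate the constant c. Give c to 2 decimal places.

2.36

z = ln(S₂/S₁) / ln(A₂/A₁) = ln(5/3) / ln(43.9/3.36) = 0.5108 / 2.5700 = 0.1988
c = S₁ / A₁^z = 3 / 3.36^0.1988 = 3 / 1.272 = 2.358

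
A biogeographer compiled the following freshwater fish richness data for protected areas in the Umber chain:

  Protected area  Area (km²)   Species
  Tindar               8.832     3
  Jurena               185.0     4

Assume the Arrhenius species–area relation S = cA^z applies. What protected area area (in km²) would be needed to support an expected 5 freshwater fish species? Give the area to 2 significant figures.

2000 km²

z = ln(4/3) / ln(185/8.832) = 0.2877 / 3.0420 = 0.0946
c = 3 / 8.832^0.0946 = 3 / 1.229 = 2.441
A = (5/2.441)^(1/0.0946) ⇒ ln A = ln(2.048)/0.0946 = 7.5799
A = e^7.5799 ≈ 1958 km²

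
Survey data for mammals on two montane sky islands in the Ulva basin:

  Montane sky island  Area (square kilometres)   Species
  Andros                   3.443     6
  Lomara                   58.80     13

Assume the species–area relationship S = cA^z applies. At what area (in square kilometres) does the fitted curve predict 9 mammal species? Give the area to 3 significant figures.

z = ln(13/6) / ln(58.8/3.443) = 0.7732 / 2.8378 = 0.2725
c = 6 / 3.443^0.2725 = 6 / 1.401 = 4.284
A = (9/4.284)^(1/0.2725) ⇒ ln A = ln(2.101)/0.2725 = 2.7245
A = e^2.7245 ≈ 15.25 square kilometres

15.2 square kilometres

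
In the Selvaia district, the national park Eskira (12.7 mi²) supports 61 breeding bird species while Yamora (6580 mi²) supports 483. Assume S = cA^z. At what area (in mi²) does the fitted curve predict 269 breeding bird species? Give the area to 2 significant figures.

z = ln(483/61) / ln(6580/12.7) = 2.0691 / 6.2502 = 0.3311
c = 61 / 12.7^0.3311 = 61 / 2.32 = 26.3
A = (269/26.3)^(1/0.3311) ⇒ ln A = ln(10.23)/0.3311 = 7.0238
A = e^7.0238 ≈ 1123 mi²

1100 mi²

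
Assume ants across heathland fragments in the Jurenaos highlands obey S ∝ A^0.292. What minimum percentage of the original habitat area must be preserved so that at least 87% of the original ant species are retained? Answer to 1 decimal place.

Need (A_new/A_old)^0.292 = 0.87, so A_new/A_old = 0.87^(1/0.292) = 0.87^3.425
ln(A_new/A_old) = ln 0.87 / 0.292 = -0.1393 / 0.292 = -0.4769
A_new/A_old = e^-0.4769 ≈ 0.6207

62.1%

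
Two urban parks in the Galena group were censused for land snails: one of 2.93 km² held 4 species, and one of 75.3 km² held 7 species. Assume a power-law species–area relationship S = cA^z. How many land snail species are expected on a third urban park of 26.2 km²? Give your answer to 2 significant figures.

z = ln(7/4) / ln(75.3/2.93) = 0.5596 / 3.2465 = 0.1724
c = 4 / 2.93^0.1724 = 4 / 1.204 = 3.323
S₃ = 3.323 × 26.2^0.1724 = 3.323 × 1.756 ≈ 5.835

5.8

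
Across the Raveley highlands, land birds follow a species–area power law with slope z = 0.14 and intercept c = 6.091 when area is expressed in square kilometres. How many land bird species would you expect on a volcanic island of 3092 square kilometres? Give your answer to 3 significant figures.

S = 6.091 × 3092^0.14
ln S = ln 6.091 + 0.14 × ln 3092 = 1.8068 + 0.14 × 8.0366 = 2.9319
S = e^2.9319 ≈ 18.76

18.8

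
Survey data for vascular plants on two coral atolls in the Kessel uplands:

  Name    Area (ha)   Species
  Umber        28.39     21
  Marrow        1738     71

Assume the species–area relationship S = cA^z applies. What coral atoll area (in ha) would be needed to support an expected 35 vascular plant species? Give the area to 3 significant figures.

z = ln(71/21) / ln(1738/28.39) = 1.2182 / 4.1145 = 0.2961
c = 21 / 28.39^0.2961 = 21 / 2.693 = 7.798
A = (35/7.798)^(1/0.2961) ⇒ ln A = ln(4.488)/0.2961 = 5.0714
A = e^5.0714 ≈ 159.4 ha

159 ha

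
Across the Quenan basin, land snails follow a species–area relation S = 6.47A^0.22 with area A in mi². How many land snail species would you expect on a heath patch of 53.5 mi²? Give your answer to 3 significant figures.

S = 6.47 × 53.5^0.22
ln S = ln 6.47 + 0.22 × ln 53.5 = 1.8672 + 0.22 × 3.9797 = 2.7427
S = e^2.7427 ≈ 15.53

15.5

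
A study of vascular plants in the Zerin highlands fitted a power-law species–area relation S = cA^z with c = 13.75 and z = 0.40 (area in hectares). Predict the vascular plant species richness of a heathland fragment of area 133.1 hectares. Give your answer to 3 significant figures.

97.3

S = 13.75 × 133.1^0.4
ln S = ln 13.75 + 0.4 × ln 133.1 = 2.6210 + 0.4 × 4.8911 = 4.5775
S = e^4.5775 ≈ 97.27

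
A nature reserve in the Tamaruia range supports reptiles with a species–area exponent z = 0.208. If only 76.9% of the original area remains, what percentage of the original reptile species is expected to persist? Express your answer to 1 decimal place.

94.7%

S_new/S_old = (A_new/A_old)^z = 0.769^0.208
= exp(0.208 × ln 0.769) = exp(0.208 × -0.2627) = exp(-0.0546) ≈ 0.9468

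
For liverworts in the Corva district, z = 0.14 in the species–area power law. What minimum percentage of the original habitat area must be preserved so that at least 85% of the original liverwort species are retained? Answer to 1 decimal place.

31.3%

Need (A_new/A_old)^0.14 = 0.85, so A_new/A_old = 0.85^(1/0.14) = 0.85^7.143
ln(A_new/A_old) = ln 0.85 / 0.14 = -0.1625 / 0.14 = -1.1608
A_new/A_old = e^-1.1608 ≈ 0.3132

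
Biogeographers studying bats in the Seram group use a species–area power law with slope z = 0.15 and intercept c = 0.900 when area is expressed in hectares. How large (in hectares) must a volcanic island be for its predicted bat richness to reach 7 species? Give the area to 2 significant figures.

870000 hectares

7 = 0.9 × A^0.15  ⇒  A^0.15 = 7/0.9 = 7.778
ln A = ln(7.778) / 0.15 = 2.0513 / 0.15 = 13.6751
A = e^13.6751 ≈ 869034 hectares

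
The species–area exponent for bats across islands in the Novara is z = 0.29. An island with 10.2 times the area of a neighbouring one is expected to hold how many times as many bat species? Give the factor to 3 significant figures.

S₂/S₁ = (A₂/A₁)^z = 10.2^0.29
ln(S₂/S₁) = 0.29 × ln 10.2 = 0.29 × 2.3224 = 0.6735
S₂/S₁ = e^0.6735 ≈ 1.961

1.96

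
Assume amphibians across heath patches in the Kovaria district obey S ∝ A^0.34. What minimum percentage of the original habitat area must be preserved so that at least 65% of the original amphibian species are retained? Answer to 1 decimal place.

28.2%

Need (A_new/A_old)^0.34 = 0.65, so A_new/A_old = 0.65^(1/0.34) = 0.65^2.941
ln(A_new/A_old) = ln 0.65 / 0.34 = -0.4308 / 0.34 = -1.2670
A_new/A_old = e^-1.2670 ≈ 0.2817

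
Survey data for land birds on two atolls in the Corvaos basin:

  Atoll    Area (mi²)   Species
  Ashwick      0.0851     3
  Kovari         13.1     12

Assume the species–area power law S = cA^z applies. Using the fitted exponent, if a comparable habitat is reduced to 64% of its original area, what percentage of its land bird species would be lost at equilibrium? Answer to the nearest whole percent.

z = ln(12/3) / ln(13.1/0.0851) = 1.3863 / 5.0365 = 0.2752
S_new/S_old = (A_new/A_old)^z = 0.64^0.2752 = exp(0.2752 × -0.4463) = 0.8844
Fraction lost = 1 − 0.8844 = 0.1156

12%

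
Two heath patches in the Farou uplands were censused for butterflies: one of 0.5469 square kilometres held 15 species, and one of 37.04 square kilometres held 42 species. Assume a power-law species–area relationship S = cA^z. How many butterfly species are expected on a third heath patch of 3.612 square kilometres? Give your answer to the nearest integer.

z = ln(42/15) / ln(37.04/0.5469) = 1.0296 / 4.2155 = 0.2442
c = 15 / 0.5469^0.2442 = 15 / 0.8629 = 17.38
S₃ = 17.38 × 3.612^0.2442 = 17.38 × 1.368 ≈ 23.79

24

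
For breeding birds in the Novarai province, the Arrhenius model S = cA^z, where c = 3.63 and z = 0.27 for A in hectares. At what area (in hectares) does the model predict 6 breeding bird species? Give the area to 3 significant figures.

6 = 3.63 × A^0.27  ⇒  A^0.27 = 6/3.63 = 1.653
ln A = ln(1.653) / 0.27 = 0.5025 / 0.27 = 1.8612
A = e^1.8612 ≈ 6.432 hectares

6.43 hectares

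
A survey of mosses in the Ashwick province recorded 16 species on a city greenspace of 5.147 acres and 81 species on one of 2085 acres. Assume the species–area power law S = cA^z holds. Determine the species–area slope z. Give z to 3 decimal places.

Taking logs: ln S = ln c + z ln A, so z = (ln S₂ − ln S₁)/(ln A₂ − ln A₁).
z = ln(81/16) / ln(2085/5.147) = ln(5.062) / ln(405.1) = 1.6219 / 6.0041 = 0.2701

0.270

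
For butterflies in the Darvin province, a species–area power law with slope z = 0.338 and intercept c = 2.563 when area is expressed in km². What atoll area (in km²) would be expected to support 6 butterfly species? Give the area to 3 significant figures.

6 = 2.563 × A^0.338  ⇒  A^0.338 = 6/2.563 = 2.341
ln A = ln(2.341) / 0.338 = 0.8506 / 0.338 = 2.5165
A = e^2.5165 ≈ 12.39 km²

12.4 km²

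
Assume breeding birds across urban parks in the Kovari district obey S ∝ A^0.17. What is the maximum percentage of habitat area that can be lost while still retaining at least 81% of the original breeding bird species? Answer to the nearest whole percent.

71%

Need (A_new/A_old)^0.17 = 0.81, so A_new/A_old = 0.81^(1/0.17) = 0.81^5.882
ln(A_new/A_old) = ln 0.81 / 0.17 = -0.2107 / 0.17 = -1.2395
A_new/A_old = e^-1.2395 ≈ 0.2895
Fraction that can be lost = 1 − 0.2895 = 0.7105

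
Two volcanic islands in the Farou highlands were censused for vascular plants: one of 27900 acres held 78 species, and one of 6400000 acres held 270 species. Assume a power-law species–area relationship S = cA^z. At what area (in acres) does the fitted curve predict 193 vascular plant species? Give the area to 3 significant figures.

1470000 acres

z = ln(270/78) / ln(6400000/27900) = 1.2417 / 5.4354 = 0.2284
c = 78 / 27900^0.2284 = 78 / 10.37 = 7.525
A = (193/7.525)^(1/0.2284) ⇒ ln A = ln(25.65)/0.2284 = 14.2022
A = e^14.2022 ≈ 1472084 acres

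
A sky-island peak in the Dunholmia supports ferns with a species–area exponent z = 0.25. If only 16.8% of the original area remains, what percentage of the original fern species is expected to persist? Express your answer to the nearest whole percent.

64%

S_new/S_old = (A_new/A_old)^z = 0.168^0.25
= exp(0.25 × ln 0.168) = exp(0.25 × -1.7838) = exp(-0.4459) ≈ 0.6402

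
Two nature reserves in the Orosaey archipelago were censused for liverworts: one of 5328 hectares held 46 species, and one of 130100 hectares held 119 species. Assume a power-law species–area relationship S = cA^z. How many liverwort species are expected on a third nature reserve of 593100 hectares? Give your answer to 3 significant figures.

z = ln(119/46) / ln(130100/5328) = 0.9505 / 3.1953 = 0.2975
c = 46 / 5328^0.2975 = 46 / 12.84 = 3.583
S₃ = 3.583 × 593100^0.2975 = 3.583 × 52.15 ≈ 186.9

187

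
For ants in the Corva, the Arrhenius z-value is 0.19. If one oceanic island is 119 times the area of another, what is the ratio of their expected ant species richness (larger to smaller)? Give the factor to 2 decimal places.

2.48

S₂/S₁ = (A₂/A₁)^z = 119^0.19
ln(S₂/S₁) = 0.19 × ln 119 = 0.19 × 4.7791 = 0.9080
S₂/S₁ = e^0.9080 ≈ 2.479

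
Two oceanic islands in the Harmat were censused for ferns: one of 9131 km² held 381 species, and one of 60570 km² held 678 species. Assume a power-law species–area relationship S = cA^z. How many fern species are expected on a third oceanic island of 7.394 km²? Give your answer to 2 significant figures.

z = ln(678/381) / ln(60570/9131) = 0.5763 / 1.8921 = 0.3046
c = 381 / 9131^0.3046 = 381 / 16.08 = 23.69
S₃ = 23.69 × 7.394^0.3046 = 23.69 × 1.839 ≈ 43.57

44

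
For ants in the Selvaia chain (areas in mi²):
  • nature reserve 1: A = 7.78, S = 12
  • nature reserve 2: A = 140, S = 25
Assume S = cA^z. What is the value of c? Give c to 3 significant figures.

7.13

z = ln(S₂/S₁) / ln(A₂/A₁) = ln(25/12) / ln(140/7.78) = 0.7340 / 2.8901 = 0.2540
c = S₁ / A₁^z = 12 / 7.78^0.2540 = 12 / 1.684 = 7.127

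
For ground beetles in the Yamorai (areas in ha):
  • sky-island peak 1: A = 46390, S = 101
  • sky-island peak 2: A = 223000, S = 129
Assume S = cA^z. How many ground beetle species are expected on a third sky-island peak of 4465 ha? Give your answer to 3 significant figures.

70.1

z = ln(129/101) / ln(223000/46390) = 0.2447 / 1.5701 = 0.1558
c = 101 / 46390^0.1558 = 101 / 5.336 = 18.93
S₃ = 18.93 × 4465^0.1558 = 18.93 × 3.705 ≈ 70.13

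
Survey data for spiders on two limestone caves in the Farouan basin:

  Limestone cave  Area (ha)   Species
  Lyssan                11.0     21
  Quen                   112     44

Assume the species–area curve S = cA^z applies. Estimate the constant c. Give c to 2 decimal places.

9.78

z = ln(S₂/S₁) / ln(A₂/A₁) = ln(44/21) / ln(112/11) = 0.7397 / 2.3206 = 0.3187
c = S₁ / A₁^z = 21 / 11^0.3187 = 21 / 2.147 = 9.779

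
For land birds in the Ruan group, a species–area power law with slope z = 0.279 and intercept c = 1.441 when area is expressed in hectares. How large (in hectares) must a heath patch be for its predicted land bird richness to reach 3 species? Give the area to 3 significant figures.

13.8 hectares

3 = 1.441 × A^0.279  ⇒  A^0.279 = 3/1.441 = 2.082
ln A = ln(2.082) / 0.279 = 0.7333 / 0.279 = 2.6282
A = e^2.6282 ≈ 13.85 hectares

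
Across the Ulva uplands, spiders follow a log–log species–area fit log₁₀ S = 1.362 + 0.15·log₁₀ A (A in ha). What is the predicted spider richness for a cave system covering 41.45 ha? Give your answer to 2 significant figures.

S = 23.01 × 41.45^0.15 = 23.01 × 1.748 ≈ 40.24

40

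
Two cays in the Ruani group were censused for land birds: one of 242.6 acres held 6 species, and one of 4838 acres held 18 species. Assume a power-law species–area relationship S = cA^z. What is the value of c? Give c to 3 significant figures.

z = ln(S₂/S₁) / ln(A₂/A₁) = ln(18/6) / ln(4838/242.6) = 1.0986 / 2.9928 = 0.3671
c = S₁ / A₁^z = 6 / 242.6^0.3671 = 6 / 7.507 = 0.7993

0.799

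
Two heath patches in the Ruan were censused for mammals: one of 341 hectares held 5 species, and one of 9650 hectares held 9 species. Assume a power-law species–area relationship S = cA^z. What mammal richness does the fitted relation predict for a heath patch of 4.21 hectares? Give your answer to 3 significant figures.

z = ln(9/5) / ln(9650/341) = 0.5878 / 3.3428 = 0.1758
c = 5 / 341^0.1758 = 5 / 2.788 = 1.793
S₃ = 1.793 × 4.21^0.1758 = 1.793 × 1.288 ≈ 2.309

2.31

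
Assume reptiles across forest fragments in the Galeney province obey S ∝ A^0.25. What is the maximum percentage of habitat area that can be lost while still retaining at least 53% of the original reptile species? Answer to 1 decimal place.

92.1%

Need (A_new/A_old)^0.25 = 0.53, so A_new/A_old = 0.53^(1/0.25) = 0.53^4
ln(A_new/A_old) = ln 0.53 / 0.25 = -0.6349 / 0.25 = -2.5395
A_new/A_old = e^-2.5395 ≈ 0.0789
Fraction that can be lost = 1 − 0.0789 = 0.9211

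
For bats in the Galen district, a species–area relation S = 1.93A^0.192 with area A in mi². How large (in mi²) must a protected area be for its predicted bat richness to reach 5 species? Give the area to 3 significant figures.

142 mi²

5 = 1.93 × A^0.192  ⇒  A^0.192 = 5/1.93 = 2.591
ln A = ln(2.591) / 0.192 = 0.9519 / 0.192 = 4.9579
A = e^4.9579 ≈ 142.3 mi²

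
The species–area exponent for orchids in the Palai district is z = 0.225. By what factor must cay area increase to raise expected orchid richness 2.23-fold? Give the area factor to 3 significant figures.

35.3

(A₂/A₁)^0.225 = 2.23, so A₂/A₁ = 2.23^(1/0.225) = 2.23^4.444
ln(A₂/A₁) = ln 2.23 / 0.225 = 0.8020 / 0.225 = 3.5645
A₂/A₁ = e^3.5645 ≈ 35.32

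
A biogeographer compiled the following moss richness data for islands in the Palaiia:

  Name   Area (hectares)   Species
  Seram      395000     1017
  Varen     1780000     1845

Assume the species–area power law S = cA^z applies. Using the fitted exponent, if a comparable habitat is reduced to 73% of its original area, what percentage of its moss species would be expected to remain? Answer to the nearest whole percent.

88%

z = ln(1845/1017) / ln(1780000/395000) = 0.5956 / 1.5055 = 0.3956
S_new/S_old = (A_new/A_old)^z = 0.73^0.3956 = exp(0.3956 × -0.3147) = 0.8829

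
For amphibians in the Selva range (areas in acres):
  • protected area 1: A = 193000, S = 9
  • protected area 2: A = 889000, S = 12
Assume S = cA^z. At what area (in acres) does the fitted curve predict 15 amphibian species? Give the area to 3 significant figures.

z = ln(12/9) / ln(889000/193000) = 0.2877 / 1.5274 = 0.1883
c = 9 / 193000^0.1883 = 9 / 9.897 = 0.9093
A = (15/0.9093)^(1/0.1883) ⇒ ln A = ln(16.5)/0.1883 = 14.8826
A = e^14.8826 ≈ 2906911 acres

2910000 acres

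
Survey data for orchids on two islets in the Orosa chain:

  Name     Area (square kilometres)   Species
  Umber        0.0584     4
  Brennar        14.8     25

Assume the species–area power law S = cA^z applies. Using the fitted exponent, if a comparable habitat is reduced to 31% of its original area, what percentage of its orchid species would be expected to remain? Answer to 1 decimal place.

67.9%

z = ln(25/4) / ln(14.8/0.0584) = 1.8326 / 5.5351 = 0.3311
S_new/S_old = (A_new/A_old)^z = 0.31^0.3311 = exp(0.3311 × -1.1712) = 0.6786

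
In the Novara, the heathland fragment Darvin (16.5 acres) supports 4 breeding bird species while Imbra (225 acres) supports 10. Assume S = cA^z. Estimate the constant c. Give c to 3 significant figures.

1.50

z = ln(S₂/S₁) / ln(A₂/A₁) = ln(10/4) / ln(225/16.5) = 0.9163 / 2.6127 = 0.3507
c = S₁ / A₁^z = 4 / 16.5^0.3507 = 4 / 2.673 = 1.497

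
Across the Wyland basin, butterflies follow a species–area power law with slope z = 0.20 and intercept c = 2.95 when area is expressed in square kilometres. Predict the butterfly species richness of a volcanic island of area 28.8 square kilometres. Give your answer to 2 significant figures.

S = 2.95 × 28.8^0.2
ln S = ln 2.95 + 0.2 × ln 28.8 = 1.0818 + 0.2 × 3.3604 = 1.7539
S = e^1.7539 ≈ 5.777

5.8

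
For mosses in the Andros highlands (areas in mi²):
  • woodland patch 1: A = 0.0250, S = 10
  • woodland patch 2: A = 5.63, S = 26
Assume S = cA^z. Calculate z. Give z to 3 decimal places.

0.176

Taking logs: ln S = ln c + z ln A, so z = (ln S₂ − ln S₁)/(ln A₂ − ln A₁).
z = ln(26/10) / ln(5.63/0.025) = ln(2.6) / ln(225.2) = 0.9555 / 5.4170 = 0.1764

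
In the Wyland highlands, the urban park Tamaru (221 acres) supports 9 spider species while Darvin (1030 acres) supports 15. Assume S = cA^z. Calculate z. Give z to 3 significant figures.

0.332

Taking logs: ln S = ln c + z ln A, so z = (ln S₂ − ln S₁)/(ln A₂ − ln A₁).
z = ln(15/9) / ln(1030/221) = ln(1.667) / ln(4.661) = 0.5108 / 1.5392 = 0.3319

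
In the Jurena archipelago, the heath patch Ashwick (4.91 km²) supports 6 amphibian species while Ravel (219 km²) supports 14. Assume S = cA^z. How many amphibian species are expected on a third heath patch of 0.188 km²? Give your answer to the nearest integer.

3

z = ln(14/6) / ln(219/4.91) = 0.8473 / 3.7978 = 0.2231
c = 6 / 4.91^0.2231 = 6 / 1.426 = 4.207
S₃ = 4.207 × 0.188^0.2231 = 4.207 × 0.6888 ≈ 2.898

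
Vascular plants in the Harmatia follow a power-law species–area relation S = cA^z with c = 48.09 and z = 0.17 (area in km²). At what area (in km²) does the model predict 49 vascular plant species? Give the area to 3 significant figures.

49 = 48.09 × A^0.17  ⇒  A^0.17 = 49/48.09 = 1.019
ln A = ln(1.019) / 0.17 = 0.0187 / 0.17 = 0.1103
A = e^0.1103 ≈ 1.117 km²

1.12 km²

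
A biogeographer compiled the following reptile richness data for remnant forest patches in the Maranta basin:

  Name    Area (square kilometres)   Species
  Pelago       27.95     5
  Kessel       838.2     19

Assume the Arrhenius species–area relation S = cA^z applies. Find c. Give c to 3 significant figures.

1.35

z = ln(S₂/S₁) / ln(A₂/A₁) = ln(19/5) / ln(838.2/27.95) = 1.3350 / 3.4008 = 0.3926
c = S₁ / A₁^z = 5 / 27.95^0.3926 = 5 / 3.696 = 1.353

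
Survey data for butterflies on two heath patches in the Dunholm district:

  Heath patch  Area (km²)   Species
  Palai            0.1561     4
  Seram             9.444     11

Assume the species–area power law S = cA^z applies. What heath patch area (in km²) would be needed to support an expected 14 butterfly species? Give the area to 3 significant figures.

25.1 km²

z = ln(11/4) / ln(9.444/0.1561) = 1.0116 / 4.1026 = 0.2466
c = 4 / 0.1561^0.2466 = 4 / 0.6326 = 6.323
A = (14/6.323)^(1/0.2466) ⇒ ln A = ln(2.214)/0.2466 = 3.2234
A = e^3.2234 ≈ 25.11 km²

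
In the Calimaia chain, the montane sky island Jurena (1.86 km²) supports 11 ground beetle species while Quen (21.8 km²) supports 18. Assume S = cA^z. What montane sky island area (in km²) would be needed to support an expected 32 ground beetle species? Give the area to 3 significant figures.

387 km²

z = ln(18/11) / ln(21.8/1.86) = 0.4925 / 2.4613 = 0.2001
c = 11 / 1.86^0.2001 = 11 / 1.132 = 9.716
A = (32/9.716)^(1/0.2001) ⇒ ln A = ln(3.294)/0.2001 = 5.9575
A = e^5.9575 ≈ 386.6 km²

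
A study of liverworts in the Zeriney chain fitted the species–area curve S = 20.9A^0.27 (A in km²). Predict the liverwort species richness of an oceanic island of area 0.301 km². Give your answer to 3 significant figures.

S = 20.9 × 0.301^0.27 = 20.9 × 0.7231 ≈ 15.11

15.1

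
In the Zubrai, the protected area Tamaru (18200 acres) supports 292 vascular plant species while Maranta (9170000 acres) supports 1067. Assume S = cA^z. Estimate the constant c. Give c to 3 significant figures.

z = ln(S₂/S₁) / ln(A₂/A₁) = ln(1067/292) / ln(9170000/18200) = 1.2959 / 6.2223 = 0.2083
c = S₁ / A₁^z = 292 / 18200^0.2083 = 292 / 7.713 = 37.86

37.9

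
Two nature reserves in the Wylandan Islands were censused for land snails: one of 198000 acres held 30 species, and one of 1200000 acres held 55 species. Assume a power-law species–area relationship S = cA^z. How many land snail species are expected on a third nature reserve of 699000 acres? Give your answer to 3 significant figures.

45.9

z = ln(55/30) / ln(1200000/198000) = 0.6061 / 1.8018 = 0.3364
c = 30 / 198000^0.3364 = 30 / 60.51 = 0.4958
S₃ = 0.4958 × 699000^0.3364 = 0.4958 × 92.49 ≈ 45.86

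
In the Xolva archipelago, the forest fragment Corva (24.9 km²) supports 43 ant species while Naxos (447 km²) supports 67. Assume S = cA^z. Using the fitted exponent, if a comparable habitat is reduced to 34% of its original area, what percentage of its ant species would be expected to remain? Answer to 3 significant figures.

84.7%

z = ln(67/43) / ln(447/24.9) = 0.4435 / 2.8877 = 0.1536
S_new/S_old = (A_new/A_old)^z = 0.34^0.1536 = exp(0.1536 × -1.0788) = 0.8473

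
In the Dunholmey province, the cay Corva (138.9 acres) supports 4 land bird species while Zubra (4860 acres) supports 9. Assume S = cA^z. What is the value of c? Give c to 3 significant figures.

1.30

z = ln(S₂/S₁) / ln(A₂/A₁) = ln(9/4) / ln(4860/138.9) = 0.8109 / 3.5550 = 0.2281
c = S₁ / A₁^z = 4 / 138.9^0.2281 = 4 / 3.082 = 1.298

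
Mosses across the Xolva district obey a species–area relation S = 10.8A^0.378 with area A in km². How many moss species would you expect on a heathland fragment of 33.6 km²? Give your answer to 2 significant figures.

41

S = 10.8 × 33.6^0.378 = 10.8 × 3.775 ≈ 40.77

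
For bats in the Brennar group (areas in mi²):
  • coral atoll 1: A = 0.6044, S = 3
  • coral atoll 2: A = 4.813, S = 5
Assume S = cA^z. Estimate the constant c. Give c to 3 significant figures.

z = ln(S₂/S₁) / ln(A₂/A₁) = ln(5/3) / ln(4.813/0.6044) = 0.5108 / 2.0748 = 0.2462
c = S₁ / A₁^z = 3 / 0.6044^0.2462 = 3 / 0.8834 = 3.396

3.40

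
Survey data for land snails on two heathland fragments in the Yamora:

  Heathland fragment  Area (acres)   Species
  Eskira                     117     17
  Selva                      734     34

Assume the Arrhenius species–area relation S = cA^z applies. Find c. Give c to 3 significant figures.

z = ln(S₂/S₁) / ln(A₂/A₁) = ln(34/17) / ln(734/117) = 0.6931 / 1.8363 = 0.3775
c = S₁ / A₁^z = 17 / 117^0.3775 = 17 / 6.035 = 2.817

2.82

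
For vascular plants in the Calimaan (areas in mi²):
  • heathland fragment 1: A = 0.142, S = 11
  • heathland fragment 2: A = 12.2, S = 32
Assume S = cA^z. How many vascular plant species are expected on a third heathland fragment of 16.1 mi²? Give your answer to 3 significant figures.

z = ln(32/11) / ln(12.2/0.142) = 1.0678 / 4.4534 = 0.2398
c = 11 / 0.142^0.2398 = 11 / 0.6262 = 17.57
S₃ = 17.57 × 16.1^0.2398 = 17.57 × 1.947 ≈ 34.2

34.2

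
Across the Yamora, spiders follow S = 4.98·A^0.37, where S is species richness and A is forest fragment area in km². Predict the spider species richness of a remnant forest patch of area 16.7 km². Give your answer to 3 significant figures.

14.1

S = 4.98 × 16.7^0.37 = 4.98 × 2.834 ≈ 14.11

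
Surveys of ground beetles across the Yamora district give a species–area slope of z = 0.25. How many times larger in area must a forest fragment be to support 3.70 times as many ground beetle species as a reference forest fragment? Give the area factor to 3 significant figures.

187

(A₂/A₁)^0.25 = 3.7, so A₂/A₁ = 3.7^(1/0.25) = 3.7^4
ln(A₂/A₁) = ln 3.7 / 0.25 = 1.3083 / 0.25 = 5.2333
A₂/A₁ = e^5.2333 ≈ 187.4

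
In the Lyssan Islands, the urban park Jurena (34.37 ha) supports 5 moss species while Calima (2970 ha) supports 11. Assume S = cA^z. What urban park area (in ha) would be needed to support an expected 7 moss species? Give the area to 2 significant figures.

z = ln(11/5) / ln(2970/34.37) = 0.7885 / 4.4591 = 0.1768
c = 5 / 34.37^0.1768 = 5 / 1.869 = 2.675
A = (7/2.675)^(1/0.1768) ⇒ ln A = ln(2.617)/0.1768 = 5.4401
A = e^5.4401 ≈ 230.5 ha

230 ha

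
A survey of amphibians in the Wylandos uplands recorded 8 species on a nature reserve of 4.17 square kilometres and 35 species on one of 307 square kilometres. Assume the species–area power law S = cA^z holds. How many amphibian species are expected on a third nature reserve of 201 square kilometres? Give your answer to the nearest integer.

30

z = ln(35/8) / ln(307/4.17) = 1.4759 / 4.2989 = 0.3433
c = 8 / 4.17^0.3433 = 8 / 1.633 = 4.9
S₃ = 4.9 × 201^0.3433 = 4.9 × 6.176 ≈ 30.26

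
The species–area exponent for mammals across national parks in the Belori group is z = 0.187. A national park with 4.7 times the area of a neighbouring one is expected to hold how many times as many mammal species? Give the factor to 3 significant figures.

1.34

S₂/S₁ = (A₂/A₁)^z = 4.7^0.187
ln(S₂/S₁) = 0.187 × ln 4.7 = 0.187 × 1.5476 = 0.2894
S₂/S₁ = e^0.2894 ≈ 1.336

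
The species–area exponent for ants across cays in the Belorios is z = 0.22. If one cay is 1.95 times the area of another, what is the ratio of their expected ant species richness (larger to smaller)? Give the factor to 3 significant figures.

S₂/S₁ = (A₂/A₁)^z = 1.95^0.22
ln(S₂/S₁) = 0.22 × ln 1.95 = 0.22 × 0.6678 = 0.1469
S₂/S₁ = e^0.1469 ≈ 1.158

1.16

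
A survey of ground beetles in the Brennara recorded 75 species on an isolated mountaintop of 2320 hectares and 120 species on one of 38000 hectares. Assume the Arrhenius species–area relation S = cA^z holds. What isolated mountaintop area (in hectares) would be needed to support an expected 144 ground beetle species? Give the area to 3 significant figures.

112000 hectares

z = ln(120/75) / ln(38000/2320) = 0.4700 / 2.7960 = 0.1681
c = 75 / 2320^0.1681 = 75 / 3.679 = 20.39
A = (144/20.39)^(1/0.1681) ⇒ ln A = ln(7.064)/0.1681 = 11.6300
A = e^11.6300 ≈ 112416 hectares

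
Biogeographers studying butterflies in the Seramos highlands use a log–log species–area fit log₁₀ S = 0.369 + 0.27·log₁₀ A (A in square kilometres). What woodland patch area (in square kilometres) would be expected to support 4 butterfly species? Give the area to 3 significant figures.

4 = 2.339 × A^0.27  ⇒  A^0.27 = 4/2.339 = 1.71
ln A = ln(1.71) / 0.27 = 0.5366 / 0.27 = 1.9876
A = e^1.9876 ≈ 7.298 square kilometres

7.30 square kilometres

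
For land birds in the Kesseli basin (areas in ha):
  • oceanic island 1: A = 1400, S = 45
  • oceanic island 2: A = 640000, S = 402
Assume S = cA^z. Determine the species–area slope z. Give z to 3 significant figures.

0.358

Taking logs: ln S = ln c + z ln A, so z = (ln S₂ − ln S₁)/(ln A₂ − ln A₁).
z = ln(402/45) / ln(640000/1400) = ln(8.933) / ln(457.1) = 2.1898 / 6.1250 = 0.3575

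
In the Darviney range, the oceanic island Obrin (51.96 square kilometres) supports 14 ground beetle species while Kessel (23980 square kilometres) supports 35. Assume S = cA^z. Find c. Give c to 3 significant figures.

7.76

z = ln(S₂/S₁) / ln(A₂/A₁) = ln(35/14) / ln(23980/51.96) = 0.9163 / 6.1345 = 0.1494
c = S₁ / A₁^z = 14 / 51.96^0.1494 = 14 / 1.804 = 7.76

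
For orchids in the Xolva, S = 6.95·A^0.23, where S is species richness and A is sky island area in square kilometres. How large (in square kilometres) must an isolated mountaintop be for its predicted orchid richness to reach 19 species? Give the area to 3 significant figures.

79.2 square kilometres

19 = 6.95 × A^0.23  ⇒  A^0.23 = 19/6.95 = 2.734
ln A = ln(2.734) / 0.23 = 1.0057 / 0.23 = 4.3726
A = e^4.3726 ≈ 79.25 square kilometres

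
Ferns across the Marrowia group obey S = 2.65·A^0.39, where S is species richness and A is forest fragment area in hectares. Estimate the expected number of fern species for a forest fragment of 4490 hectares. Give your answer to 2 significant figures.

S = 2.65 × 4490^0.39
ln S = ln 2.65 + 0.39 × ln 4490 = 0.9746 + 0.39 × 8.4096 = 4.2543
S = e^4.2543 ≈ 70.41

70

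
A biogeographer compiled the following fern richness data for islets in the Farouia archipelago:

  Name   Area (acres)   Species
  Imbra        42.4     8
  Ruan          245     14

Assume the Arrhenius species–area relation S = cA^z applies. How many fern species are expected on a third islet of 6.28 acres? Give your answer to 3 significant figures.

4.35

z = ln(14/8) / ln(245/42.4) = 0.5596 / 1.7541 = 0.3190
c = 8 / 42.4^0.3190 = 8 / 3.305 = 2.421
S₃ = 2.421 × 6.28^0.3190 = 2.421 × 1.797 ≈ 4.35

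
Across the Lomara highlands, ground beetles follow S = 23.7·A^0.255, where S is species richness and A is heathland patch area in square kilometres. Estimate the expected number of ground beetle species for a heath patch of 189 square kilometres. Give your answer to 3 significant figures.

90.2

S = 23.7 × 189^0.255
ln S = ln 23.7 + 0.255 × ln 189 = 3.1655 + 0.255 × 5.2417 = 4.5021
S = e^4.5021 ≈ 90.21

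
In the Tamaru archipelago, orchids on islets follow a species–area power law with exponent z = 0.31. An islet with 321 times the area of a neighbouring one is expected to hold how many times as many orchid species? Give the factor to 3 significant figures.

5.98

S₂/S₁ = (A₂/A₁)^z = 321^0.31
ln(S₂/S₁) = 0.31 × ln 321 = 0.31 × 5.7714 = 1.7891
S₂/S₁ = e^1.7891 ≈ 5.984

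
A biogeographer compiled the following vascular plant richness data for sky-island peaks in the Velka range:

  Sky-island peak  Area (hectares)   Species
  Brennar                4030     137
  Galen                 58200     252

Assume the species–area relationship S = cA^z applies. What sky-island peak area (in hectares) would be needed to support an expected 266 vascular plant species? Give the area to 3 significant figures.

z = ln(252/137) / ln(58200/4030) = 0.6094 / 2.6701 = 0.2282
c = 137 / 4030^0.2282 = 137 / 6.651 = 20.6
A = (266/20.6)^(1/0.2282) ⇒ ln A = ln(12.91)/0.2282 = 11.2085
A = e^11.2085 ≈ 73756 hectares

73800 hectares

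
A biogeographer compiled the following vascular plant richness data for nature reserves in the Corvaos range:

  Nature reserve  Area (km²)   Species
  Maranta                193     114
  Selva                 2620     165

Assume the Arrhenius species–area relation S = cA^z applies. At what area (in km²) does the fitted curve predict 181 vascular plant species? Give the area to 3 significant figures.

z = ln(165/114) / ln(2620/193) = 0.3697 / 2.6082 = 0.1418
c = 114 / 193^0.1418 = 114 / 2.109 = 54.06
A = (181/54.06)^(1/0.1418) ⇒ ln A = ln(3.348)/0.1418 = 8.5238
A = e^8.5238 ≈ 5033 km²

5030 km²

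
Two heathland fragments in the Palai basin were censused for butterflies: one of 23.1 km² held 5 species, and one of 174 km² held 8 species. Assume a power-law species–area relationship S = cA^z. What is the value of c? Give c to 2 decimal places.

2.41

z = ln(S₂/S₁) / ln(A₂/A₁) = ln(8/5) / ln(174/23.1) = 0.4700 / 2.0192 = 0.2328
c = S₁ / A₁^z = 5 / 23.1^0.2328 = 5 / 2.077 = 2.408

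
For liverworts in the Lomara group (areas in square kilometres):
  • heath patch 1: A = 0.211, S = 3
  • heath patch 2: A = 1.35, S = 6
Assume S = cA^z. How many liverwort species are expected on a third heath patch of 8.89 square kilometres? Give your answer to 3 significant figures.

z = ln(6/3) / ln(1.35/0.211) = 0.6931 / 1.8560 = 0.3735
c = 3 / 0.211^0.3735 = 3 / 0.5593 = 5.364
S₃ = 5.364 × 8.89^0.3735 = 5.364 × 2.261 ≈ 12.13

12.1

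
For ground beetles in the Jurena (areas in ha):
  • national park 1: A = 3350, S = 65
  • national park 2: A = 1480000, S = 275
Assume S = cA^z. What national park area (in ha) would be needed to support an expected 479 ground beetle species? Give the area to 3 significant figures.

15400000 ha

z = ln(275/65) / ln(1480000/3350) = 1.4424 / 6.0908 = 0.2368
c = 65 / 3350^0.2368 = 65 / 6.836 = 9.509
A = (479/9.509)^(1/0.2368) ⇒ ln A = ln(50.37)/0.2368 = 16.5509
A = e^16.5509 ≈ 15415519 ha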